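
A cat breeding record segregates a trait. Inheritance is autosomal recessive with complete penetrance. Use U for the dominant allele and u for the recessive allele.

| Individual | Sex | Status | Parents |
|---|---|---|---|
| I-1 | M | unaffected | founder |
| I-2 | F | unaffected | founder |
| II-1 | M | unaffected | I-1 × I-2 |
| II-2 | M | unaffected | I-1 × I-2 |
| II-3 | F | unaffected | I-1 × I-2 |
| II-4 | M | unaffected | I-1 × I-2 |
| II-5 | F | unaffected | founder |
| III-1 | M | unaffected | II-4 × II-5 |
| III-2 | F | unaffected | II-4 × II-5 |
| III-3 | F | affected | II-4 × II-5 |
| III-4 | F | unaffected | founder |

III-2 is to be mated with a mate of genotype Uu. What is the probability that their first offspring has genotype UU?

1/3

II-4 is unaffected so carries U and passed u to III-3 (uu), so II-4 is Uu.
II-5 is unaffected so carries U and passed u to III-3 (uu), so II-5 is Uu.
III-2 is an unaffected offspring of II-4 (Uu) × II-5 (Uu), whose cross gives 1/4 UU : 1/2 Uu : 1/4 uu; conditioning on being unaffected, III-2 is UU with probability 1/3, Uu with probability 2/3.
Summing over parental genotype combinations, P(offspring has genotype UU) = 1/3·1/2 + 2/3·1/4 = 1/3.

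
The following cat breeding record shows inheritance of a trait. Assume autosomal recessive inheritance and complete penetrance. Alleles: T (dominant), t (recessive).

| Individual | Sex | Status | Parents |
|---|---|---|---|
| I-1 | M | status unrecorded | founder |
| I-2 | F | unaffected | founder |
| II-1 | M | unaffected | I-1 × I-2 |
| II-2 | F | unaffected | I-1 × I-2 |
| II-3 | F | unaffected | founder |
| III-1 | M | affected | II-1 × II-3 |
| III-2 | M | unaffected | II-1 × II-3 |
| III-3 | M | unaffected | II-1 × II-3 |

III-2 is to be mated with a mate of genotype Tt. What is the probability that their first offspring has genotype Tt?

1/2

II-1 is unaffected so carries T and passed t to III-1 (tt), so II-1 is Tt.
II-3 is unaffected so carries T and passed t to III-1 (tt), so II-3 is Tt.
III-2 is an unaffected offspring of II-1 (Tt) × II-3 (Tt), whose cross gives 1/4 TT : 1/2 Tt : 1/4 tt; conditioning on being unaffected, III-2 is TT with probability 1/3, Tt with probability 2/3.
Summing over parental genotype combinations, P(offspring has genotype Tt) = 1/3·1/2 + 2/3·1/2 = 1/2.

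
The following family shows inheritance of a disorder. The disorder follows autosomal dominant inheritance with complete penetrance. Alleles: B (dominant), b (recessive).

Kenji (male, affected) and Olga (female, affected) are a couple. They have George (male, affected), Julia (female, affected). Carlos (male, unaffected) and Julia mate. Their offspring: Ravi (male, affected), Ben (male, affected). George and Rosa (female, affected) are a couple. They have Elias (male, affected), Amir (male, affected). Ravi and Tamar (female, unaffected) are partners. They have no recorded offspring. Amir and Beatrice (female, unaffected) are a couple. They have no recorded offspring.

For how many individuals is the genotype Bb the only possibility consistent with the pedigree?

Obligate heterozygotes: Ravi is affected so carries B and received b from Carlos (bb), so Ravi is Bb; Ben is affected so carries B and received b from Carlos (bb), so Ben is Bb.
Every other individual is either homozygous by phenotype or has at least one consistent homozygous assignment, so the count is 2.

2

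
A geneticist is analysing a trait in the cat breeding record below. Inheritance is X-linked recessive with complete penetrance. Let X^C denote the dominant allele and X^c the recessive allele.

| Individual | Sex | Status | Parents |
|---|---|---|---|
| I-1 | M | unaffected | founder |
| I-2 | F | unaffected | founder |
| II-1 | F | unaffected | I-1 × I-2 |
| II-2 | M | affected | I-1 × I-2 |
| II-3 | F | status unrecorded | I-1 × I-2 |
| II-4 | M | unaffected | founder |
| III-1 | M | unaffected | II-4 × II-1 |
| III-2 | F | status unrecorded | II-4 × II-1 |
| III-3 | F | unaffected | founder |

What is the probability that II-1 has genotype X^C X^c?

1/3

I-1 is unaffected, so I-1 is X^C Y.
I-2 is unaffected so carries C and passed c to II-2 (X^c Y), so I-2 is X^C X^c.
Their cross gives offspring ratios 1/2 X^C X^C : 1/2 X^C X^c. Conditioning on II-1 being unaffected, P(X^C X^c) = 1/2 / 1 = 1/2 before taking II-1's own offspring into account.
II-4 is unaffected, so II-4 is X^C Y.
Now use II-1's offspring. Probability of each recorded status — unaffected son III-1: 1/2 if II-1 is X^C X^c, 1 if X^C X^C. (III-2: equally likely either way, so uninformative.)
Bayes: P(X^C X^c) = 1/2·1/2 / (1/2·1/2 + 1/2·1) = 1/3.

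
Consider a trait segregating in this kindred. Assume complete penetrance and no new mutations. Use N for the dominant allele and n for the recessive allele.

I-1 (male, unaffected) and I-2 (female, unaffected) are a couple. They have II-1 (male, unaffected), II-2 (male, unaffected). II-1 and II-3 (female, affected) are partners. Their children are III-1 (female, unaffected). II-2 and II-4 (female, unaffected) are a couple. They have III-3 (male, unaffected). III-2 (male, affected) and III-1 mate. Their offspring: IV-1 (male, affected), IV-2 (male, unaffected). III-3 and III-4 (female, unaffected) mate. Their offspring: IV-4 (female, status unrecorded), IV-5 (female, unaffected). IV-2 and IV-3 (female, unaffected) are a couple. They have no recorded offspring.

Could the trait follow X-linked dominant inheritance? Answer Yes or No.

Under X-linked dominant, IV-1 (affected, male) cannot arise from III-2 (affected) × III-1 (unaffected).

No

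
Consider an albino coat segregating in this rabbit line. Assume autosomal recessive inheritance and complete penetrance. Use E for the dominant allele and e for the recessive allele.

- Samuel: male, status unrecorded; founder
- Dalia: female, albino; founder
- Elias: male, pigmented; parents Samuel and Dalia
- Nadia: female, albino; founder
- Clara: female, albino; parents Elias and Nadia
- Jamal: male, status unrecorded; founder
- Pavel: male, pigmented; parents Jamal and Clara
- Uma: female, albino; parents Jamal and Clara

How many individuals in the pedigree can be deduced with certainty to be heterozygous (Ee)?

Obligate heterozygotes: Elias is pigmented so carries E and received e from Dalia (ee), so Elias is Ee; Jamal passed E to Pavel (Ee, whose e came from Clara) and passed e to Uma (ee), so Jamal is Ee; Pavel is pigmented so carries E and received e from Clara (ee), so Pavel is Ee.
Every other individual is either homozygous by phenotype or has at least one consistent homozygous assignment, so the count is 3.

3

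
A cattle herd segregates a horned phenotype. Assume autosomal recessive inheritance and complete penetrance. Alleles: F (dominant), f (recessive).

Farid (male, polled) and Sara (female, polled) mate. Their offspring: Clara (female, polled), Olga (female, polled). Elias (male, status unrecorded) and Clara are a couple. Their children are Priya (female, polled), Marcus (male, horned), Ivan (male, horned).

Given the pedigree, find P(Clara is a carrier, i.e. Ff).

1

Clara is polled so carries F and passed f to Marcus (ff), so Clara is Ff, giving P(Ff) = 1.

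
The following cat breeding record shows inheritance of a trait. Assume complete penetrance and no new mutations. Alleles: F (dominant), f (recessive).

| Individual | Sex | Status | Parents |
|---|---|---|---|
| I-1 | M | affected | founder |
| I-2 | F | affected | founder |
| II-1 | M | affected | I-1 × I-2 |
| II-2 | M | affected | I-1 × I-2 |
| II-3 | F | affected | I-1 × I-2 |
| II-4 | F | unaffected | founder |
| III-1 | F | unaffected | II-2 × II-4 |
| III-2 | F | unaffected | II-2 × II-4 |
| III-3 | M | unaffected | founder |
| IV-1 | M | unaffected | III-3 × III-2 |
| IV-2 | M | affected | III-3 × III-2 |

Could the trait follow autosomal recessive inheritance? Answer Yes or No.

A consistent assignment under autosomal recessive exists: I-1 ff, I-2 ff, II-1 ff, II-2 ff, II-3 ff, II-4 FF, III-1 Ff, III-2 Ff, III-3 Ff, IV-1 FF, IV-2 ff.
In this assignment every recorded phenotype matches its genotype and every non-founder's genotype is obtainable from its parents' genotypes, so the pedigree is consistent.

Yes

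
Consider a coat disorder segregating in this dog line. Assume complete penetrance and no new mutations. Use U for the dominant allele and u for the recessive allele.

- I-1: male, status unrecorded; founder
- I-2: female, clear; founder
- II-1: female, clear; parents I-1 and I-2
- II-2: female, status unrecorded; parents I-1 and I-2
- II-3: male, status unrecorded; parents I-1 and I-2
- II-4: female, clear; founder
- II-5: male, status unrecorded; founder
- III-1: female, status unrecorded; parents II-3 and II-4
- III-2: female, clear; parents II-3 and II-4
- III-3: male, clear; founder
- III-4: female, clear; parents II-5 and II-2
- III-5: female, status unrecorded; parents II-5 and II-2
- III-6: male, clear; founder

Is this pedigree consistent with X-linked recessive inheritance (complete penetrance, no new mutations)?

Yes

A consistent assignment under X-linked recessive exists: I-1 X^U Y, I-2 X^U X^U, II-1 X^U X^U, II-2 X^U X^U, II-3 X^U Y, II-4 X^U X^U, II-5 X^U Y, III-1 X^U X^U, III-2 X^U X^U, III-3 X^U Y, III-4 X^U X^U, III-5 X^U X^U, III-6 X^U Y.
In this assignment every recorded phenotype matches its genotype and every non-founder's genotype is obtainable from its parents' genotypes, so the pedigree is consistent.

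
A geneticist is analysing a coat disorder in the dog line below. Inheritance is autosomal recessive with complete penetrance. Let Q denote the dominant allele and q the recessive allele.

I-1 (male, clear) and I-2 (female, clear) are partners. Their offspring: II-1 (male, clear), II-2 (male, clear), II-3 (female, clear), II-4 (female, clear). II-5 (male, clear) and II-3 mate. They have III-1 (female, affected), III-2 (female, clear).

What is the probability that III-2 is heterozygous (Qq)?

2/3

II-5 is clear so carries Q and passed q to III-1 (qq), so II-5 is Qq.
II-3 is clear so carries Q and passed q to III-1 (qq), so II-3 is Qq.
Their cross gives offspring ratios 1/4 QQ : 1/2 Qq : 1/4 qq. Conditioning on III-2 being clear, P(Qq) = 1/2 / 3/4 = 2/3.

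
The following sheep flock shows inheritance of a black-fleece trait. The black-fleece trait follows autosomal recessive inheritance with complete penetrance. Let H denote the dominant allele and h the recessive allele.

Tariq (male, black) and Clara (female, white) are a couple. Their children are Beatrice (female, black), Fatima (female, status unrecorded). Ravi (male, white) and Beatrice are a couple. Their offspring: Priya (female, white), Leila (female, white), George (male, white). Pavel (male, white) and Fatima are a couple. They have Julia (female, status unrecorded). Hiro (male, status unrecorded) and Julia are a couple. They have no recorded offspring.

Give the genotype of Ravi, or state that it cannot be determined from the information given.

Ravi's phenotype allows HH or Hh, and no parent or child forces a single allele at both positions; consistent genotype assignments exist with Ravi as HH or Hh.

cannot be determined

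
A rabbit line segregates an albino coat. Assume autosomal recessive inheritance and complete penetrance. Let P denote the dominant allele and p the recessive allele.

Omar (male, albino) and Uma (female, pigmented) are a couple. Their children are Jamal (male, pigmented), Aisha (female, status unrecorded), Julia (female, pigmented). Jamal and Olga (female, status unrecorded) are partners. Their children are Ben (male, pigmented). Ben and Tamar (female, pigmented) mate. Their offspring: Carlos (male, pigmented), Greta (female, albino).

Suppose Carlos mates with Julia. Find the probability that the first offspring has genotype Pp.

1/2

Ben is pigmented so carries P and passed p to Greta (pp), so Ben is Pp.
Tamar is pigmented so carries P and passed p to Greta (pp), so Tamar is Pp.
Carlos is a pigmented offspring of Ben (Pp) × Tamar (Pp), whose cross gives 1/4 PP : 1/2 Pp : 1/4 pp; conditioning on being pigmented, Carlos is PP with probability 1/3, Pp with probability 2/3.
Julia is pigmented so carries P and received p from Omar (pp), so Julia is Pp.
Summing over parental genotype combinations, P(offspring has genotype Pp) = 1/3·1/2 + 2/3·1/2 = 1/2.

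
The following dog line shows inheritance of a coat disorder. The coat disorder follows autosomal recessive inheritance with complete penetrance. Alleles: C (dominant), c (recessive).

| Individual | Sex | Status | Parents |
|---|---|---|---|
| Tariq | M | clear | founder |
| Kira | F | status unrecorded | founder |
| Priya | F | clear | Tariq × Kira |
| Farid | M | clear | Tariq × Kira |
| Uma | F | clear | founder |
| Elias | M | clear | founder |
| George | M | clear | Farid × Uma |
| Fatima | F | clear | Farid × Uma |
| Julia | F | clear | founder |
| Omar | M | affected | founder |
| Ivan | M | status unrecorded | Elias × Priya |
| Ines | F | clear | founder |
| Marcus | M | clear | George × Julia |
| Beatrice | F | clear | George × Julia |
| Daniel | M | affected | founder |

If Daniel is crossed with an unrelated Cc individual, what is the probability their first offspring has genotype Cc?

Daniel is affected, so Daniel is cc.
The cross gives 1/2 Cc : 1/2 cc, so P(offspring has genotype Cc) = 1/2.

1/2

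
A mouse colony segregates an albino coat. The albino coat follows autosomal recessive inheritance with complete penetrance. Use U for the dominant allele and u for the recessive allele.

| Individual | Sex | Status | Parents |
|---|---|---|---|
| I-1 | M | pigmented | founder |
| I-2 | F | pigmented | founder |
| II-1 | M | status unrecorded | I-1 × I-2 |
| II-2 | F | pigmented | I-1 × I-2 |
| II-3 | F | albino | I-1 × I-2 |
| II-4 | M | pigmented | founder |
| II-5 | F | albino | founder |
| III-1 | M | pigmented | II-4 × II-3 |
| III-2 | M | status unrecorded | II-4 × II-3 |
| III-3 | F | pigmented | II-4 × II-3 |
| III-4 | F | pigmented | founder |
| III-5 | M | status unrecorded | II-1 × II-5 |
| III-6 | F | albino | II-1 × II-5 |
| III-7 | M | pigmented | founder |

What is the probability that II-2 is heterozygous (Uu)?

I-1 is pigmented so carries U and passed u to II-3 (uu), so I-1 is Uu.
I-2 is pigmented so carries U and passed u to II-3 (uu), so I-2 is Uu.
Their cross gives offspring ratios 1/4 UU : 1/2 Uu : 1/4 uu. Conditioning on II-2 being pigmented, P(Uu) = 1/2 / 3/4 = 2/3.

2/3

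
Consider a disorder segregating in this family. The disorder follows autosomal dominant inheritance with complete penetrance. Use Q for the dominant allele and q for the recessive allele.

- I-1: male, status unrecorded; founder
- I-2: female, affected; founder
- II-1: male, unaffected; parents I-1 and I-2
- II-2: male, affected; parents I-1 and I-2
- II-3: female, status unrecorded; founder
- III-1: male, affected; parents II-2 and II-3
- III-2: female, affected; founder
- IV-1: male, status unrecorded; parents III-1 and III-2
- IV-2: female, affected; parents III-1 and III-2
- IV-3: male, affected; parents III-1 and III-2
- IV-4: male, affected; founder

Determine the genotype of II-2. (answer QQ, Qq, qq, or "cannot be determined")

II-2's phenotype allows QQ or Qq, and no parent or child forces a single allele at both positions; consistent genotype assignments exist with II-2 as QQ or Qq.

cannot be determined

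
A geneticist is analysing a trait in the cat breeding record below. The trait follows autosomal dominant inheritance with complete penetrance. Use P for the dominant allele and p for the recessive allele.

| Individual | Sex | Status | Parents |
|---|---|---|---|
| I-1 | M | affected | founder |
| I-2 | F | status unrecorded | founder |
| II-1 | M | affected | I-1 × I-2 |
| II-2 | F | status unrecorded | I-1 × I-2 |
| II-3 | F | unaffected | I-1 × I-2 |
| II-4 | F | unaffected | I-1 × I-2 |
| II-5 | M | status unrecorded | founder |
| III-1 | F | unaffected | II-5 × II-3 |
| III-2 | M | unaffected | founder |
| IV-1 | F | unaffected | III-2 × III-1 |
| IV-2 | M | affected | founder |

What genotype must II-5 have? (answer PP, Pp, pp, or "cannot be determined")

II-5's phenotype is unrecorded, and no parent or child forces a single allele at both positions; consistent genotype assignments exist with II-5 as Pp or pp.

cannot be determined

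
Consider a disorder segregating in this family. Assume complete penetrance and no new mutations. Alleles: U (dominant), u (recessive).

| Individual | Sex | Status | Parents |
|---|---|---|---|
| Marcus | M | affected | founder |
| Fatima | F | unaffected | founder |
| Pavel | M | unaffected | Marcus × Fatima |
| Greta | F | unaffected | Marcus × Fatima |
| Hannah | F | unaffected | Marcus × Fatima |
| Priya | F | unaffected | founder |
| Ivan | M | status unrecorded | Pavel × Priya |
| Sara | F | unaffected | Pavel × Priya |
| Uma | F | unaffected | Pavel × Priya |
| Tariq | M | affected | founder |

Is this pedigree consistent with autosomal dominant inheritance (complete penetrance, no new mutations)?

Yes

A consistent assignment under autosomal dominant exists: Marcus Uu, Fatima uu, Pavel uu, Greta uu, Hannah uu, Priya uu, Ivan uu, Sara uu, Uma uu, Tariq UU.
In this assignment every recorded phenotype matches its genotype and every non-founder's genotype is obtainable from its parents' genotypes, so the pedigree is consistent.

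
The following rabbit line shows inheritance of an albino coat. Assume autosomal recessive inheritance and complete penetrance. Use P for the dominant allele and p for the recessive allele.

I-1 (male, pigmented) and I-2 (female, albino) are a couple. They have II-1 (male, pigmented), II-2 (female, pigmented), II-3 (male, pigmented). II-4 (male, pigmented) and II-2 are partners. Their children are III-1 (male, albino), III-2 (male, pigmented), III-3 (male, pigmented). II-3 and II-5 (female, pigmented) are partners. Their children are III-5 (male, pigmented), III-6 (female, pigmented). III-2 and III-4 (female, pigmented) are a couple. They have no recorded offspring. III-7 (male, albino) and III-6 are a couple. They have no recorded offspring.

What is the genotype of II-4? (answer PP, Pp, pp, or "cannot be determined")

Pp

From phenotype alone, II-4 is PP or Pp.
II-4 is pigmented so carries P and passed p to III-1 (pp), so II-4 is Pp.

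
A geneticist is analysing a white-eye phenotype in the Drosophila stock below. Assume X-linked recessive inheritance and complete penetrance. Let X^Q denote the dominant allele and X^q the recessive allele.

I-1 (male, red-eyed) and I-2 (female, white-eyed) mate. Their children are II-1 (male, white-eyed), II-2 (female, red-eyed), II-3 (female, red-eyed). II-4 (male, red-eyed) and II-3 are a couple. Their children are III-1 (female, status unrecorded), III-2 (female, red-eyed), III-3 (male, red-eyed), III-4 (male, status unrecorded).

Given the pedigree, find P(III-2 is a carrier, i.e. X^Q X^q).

II-4 is red-eyed, so II-4 is X^Q Y.
II-3 is red-eyed so carries Q and received q from I-2 (X^q X^q), so II-3 is X^Q X^q.
Their cross gives offspring ratios 1/2 X^Q X^Q : 1/2 X^Q X^q. Conditioning on III-2 being red-eyed, P(X^Q X^q) = 1/2 / 1 = 1/2.

1/2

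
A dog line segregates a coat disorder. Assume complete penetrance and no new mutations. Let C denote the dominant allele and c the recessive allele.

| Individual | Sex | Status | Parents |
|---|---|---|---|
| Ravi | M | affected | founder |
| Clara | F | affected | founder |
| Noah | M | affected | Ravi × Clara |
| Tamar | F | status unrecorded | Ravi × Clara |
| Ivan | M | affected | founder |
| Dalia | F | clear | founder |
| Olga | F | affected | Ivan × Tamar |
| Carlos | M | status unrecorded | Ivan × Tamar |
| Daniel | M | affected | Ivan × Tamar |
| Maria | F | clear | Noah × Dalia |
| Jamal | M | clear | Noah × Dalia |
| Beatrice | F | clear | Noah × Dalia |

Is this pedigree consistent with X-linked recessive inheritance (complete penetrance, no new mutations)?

A consistent assignment under X-linked recessive exists: Ravi X^c Y, Clara X^c X^c, Noah X^c Y, Tamar X^c X^c, Ivan X^c Y, Dalia X^C X^C, Olga X^c X^c, Carlos X^c Y, Daniel X^c Y, Maria X^C X^c, Jamal X^C Y, Beatrice X^C X^c.
In this assignment every recorded phenotype matches its genotype and every non-founder's genotype is obtainable from its parents' genotypes, so the pedigree is consistent.

Yes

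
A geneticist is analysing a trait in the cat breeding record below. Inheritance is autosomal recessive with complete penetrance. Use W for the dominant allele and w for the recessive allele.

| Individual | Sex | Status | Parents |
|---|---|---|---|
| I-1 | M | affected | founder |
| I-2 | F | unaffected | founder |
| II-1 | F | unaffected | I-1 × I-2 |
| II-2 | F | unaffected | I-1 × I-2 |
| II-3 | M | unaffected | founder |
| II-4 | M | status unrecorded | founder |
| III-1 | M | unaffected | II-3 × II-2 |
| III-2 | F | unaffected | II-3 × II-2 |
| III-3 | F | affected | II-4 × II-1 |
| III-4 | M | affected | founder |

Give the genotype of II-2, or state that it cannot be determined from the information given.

Ww

From phenotype alone, II-2 is WW or Ww.
II-2 is unaffected so carries W and received w from I-1 (ww), so II-2 is Ww.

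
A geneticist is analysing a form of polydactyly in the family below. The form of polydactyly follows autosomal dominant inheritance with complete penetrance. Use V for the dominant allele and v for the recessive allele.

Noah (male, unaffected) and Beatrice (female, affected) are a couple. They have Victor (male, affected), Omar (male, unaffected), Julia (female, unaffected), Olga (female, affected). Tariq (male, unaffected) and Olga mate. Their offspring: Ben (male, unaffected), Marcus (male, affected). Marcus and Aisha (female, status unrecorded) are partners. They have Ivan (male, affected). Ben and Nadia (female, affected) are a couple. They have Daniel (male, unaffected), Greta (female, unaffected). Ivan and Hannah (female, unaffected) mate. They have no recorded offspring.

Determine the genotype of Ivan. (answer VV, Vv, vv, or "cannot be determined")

cannot be determined

Ivan's phenotype allows VV or Vv, and no parent or child forces a single allele at both positions; consistent genotype assignments exist with Ivan as VV or Vv.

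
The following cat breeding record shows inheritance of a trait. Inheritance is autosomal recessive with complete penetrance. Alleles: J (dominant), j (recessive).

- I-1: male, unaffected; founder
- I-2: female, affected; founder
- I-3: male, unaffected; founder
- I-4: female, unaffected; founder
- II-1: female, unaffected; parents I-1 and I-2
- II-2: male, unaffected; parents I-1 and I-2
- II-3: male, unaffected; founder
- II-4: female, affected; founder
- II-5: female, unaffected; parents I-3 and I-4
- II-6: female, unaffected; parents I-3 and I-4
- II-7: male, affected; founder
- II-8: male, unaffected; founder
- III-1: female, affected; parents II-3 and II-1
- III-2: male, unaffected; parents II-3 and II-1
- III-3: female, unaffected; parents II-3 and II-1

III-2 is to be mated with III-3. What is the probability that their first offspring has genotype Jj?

II-3 is unaffected so carries J and passed j to III-1 (jj), so II-3 is Jj.
II-1 is unaffected so carries J and received j from I-2 (jj), so II-1 is Jj.
III-2 is an unaffected offspring of II-3 (Jj) × II-1 (Jj), whose cross gives 1/4 JJ : 1/2 Jj : 1/4 jj; conditioning on being unaffected, III-2 is JJ with probability 1/3, Jj with probability 2/3.
III-3 is an unaffected offspring of II-3 (Jj) × II-1 (Jj), whose cross gives 1/4 JJ : 1/2 Jj : 1/4 jj; conditioning on being unaffected, III-3 is JJ with probability 1/3, Jj with probability 2/3.
Summing over parental genotype combinations, P(offspring has genotype Jj) = 2/9·1/2 + 2/9·1/2 + 4/9·1/2 = 4/9.

4/9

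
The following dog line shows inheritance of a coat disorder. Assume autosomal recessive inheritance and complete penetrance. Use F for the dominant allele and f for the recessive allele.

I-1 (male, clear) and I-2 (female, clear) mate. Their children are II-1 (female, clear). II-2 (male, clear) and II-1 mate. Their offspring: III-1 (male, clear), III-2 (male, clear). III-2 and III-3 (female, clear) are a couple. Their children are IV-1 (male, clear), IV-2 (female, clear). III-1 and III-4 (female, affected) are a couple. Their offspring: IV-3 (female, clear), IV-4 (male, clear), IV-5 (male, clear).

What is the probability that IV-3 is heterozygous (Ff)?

1

IV-3 is clear so carries F and received f from III-4 (ff), so IV-3 is Ff, giving P(Ff) = 1.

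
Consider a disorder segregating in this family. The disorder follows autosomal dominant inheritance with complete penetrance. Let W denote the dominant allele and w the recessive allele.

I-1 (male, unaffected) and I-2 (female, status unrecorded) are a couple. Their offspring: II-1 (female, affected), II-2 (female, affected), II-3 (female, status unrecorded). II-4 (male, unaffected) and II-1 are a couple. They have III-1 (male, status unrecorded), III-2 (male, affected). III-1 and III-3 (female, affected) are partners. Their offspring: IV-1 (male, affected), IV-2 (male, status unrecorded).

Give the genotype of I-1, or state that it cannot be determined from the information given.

ww

I-1 is unaffected, so I-1 is ww.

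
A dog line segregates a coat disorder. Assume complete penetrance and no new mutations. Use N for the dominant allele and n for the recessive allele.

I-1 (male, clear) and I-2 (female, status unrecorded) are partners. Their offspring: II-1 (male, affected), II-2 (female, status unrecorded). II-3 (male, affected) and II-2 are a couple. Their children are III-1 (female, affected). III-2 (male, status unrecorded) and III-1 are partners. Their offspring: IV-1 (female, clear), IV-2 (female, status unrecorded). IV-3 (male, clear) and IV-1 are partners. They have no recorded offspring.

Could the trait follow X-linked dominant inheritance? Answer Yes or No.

Yes

A consistent assignment under X-linked dominant exists: I-1 X^n Y, I-2 X^N X^N, II-1 X^N Y, II-2 X^N X^n, II-3 X^N Y, III-1 X^N X^n, III-2 X^n Y, IV-1 X^n X^n, IV-2 X^N X^n, IV-3 X^n Y.
In this assignment every recorded phenotype matches its genotype and every non-founder's genotype is obtainable from its parents' genotypes, so the pedigree is consistent.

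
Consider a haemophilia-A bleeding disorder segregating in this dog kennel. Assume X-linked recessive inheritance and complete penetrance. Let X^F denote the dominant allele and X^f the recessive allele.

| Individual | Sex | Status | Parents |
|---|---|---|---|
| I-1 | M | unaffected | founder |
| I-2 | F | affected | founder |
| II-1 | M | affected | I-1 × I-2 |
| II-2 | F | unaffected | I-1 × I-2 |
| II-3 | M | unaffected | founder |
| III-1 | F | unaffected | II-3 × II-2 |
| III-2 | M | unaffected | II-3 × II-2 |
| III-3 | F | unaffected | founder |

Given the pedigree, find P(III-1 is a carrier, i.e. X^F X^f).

II-3 is unaffected, so II-3 is X^F Y.
II-2 is unaffected so carries F and received f from I-2 (X^f X^f), so II-2 is X^F X^f.
Their cross gives offspring ratios 1/2 X^F X^F : 1/2 X^F X^f. Conditioning on III-1 being unaffected, P(X^F X^f) = 1/2 / 1 = 1/2.

1/2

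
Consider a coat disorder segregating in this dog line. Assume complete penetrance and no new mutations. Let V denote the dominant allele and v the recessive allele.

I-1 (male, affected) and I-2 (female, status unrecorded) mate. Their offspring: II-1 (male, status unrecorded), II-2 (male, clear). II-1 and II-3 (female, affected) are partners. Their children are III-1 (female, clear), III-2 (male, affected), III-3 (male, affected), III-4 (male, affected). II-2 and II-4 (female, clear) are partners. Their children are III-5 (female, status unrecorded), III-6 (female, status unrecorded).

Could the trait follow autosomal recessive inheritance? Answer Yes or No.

A consistent assignment under autosomal recessive exists: I-1 vv, I-2 VV, II-1 Vv, II-2 Vv, II-3 vv, II-4 VV, III-1 Vv, III-2 vv, III-3 vv, III-4 vv, III-5 VV, III-6 VV.
In this assignment every recorded phenotype matches its genotype and every non-founder's genotype is obtainable from its parents' genotypes, so the pedigree is consistent.

Yes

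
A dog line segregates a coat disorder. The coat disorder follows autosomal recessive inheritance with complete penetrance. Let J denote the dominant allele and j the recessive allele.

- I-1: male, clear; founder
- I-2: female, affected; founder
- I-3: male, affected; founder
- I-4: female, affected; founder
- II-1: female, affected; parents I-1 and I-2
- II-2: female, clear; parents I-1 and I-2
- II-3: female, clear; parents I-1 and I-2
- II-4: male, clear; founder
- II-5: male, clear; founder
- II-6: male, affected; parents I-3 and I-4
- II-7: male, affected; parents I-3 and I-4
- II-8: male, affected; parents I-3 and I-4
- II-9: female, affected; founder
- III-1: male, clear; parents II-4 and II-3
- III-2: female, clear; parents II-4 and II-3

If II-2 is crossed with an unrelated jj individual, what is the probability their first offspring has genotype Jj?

1/2

II-2 is clear so carries J and received j from I-2 (jj), so II-2 is Jj.
The cross gives 1/2 Jj : 1/2 jj, so P(offspring has genotype Jj) = 1/2.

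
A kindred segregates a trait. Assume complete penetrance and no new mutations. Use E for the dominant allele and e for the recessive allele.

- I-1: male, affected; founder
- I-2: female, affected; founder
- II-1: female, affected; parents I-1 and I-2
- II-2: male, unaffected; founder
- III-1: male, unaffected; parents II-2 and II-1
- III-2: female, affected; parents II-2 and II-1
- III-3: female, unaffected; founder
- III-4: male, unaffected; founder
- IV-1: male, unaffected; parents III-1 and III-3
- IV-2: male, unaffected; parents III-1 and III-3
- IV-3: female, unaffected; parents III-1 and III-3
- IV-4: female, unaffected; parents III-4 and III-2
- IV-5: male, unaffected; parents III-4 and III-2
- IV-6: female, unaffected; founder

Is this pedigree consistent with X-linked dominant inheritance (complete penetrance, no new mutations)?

Yes

A consistent assignment under X-linked dominant exists: I-1 X^E Y, I-2 X^E X^e, II-1 X^E X^e, II-2 X^e Y, III-1 X^e Y, III-2 X^E X^e, III-3 X^e X^e, III-4 X^e Y, IV-1 X^e Y, IV-2 X^e Y, IV-3 X^e X^e, IV-4 X^e X^e, IV-5 X^e Y, IV-6 X^e X^e.
In this assignment every recorded phenotype matches its genotype and every non-founder's genotype is obtainable from its parents' genotypes, so the pedigree is consistent.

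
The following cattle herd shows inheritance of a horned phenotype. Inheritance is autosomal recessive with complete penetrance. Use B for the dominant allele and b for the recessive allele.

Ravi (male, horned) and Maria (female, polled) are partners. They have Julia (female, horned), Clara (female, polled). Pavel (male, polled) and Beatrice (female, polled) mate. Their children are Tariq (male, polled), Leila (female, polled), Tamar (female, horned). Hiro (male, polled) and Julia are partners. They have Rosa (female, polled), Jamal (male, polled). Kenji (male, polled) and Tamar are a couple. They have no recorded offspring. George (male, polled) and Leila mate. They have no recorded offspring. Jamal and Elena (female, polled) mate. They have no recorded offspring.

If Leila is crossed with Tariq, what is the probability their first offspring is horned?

1/9

Pavel is polled so carries B and passed b to Tamar (bb), so Pavel is Bb.
Beatrice is polled so carries B and passed b to Tamar (bb), so Beatrice is Bb.
Leila is a polled offspring of Pavel (Bb) × Beatrice (Bb), whose cross gives 1/4 BB : 1/2 Bb : 1/4 bb; conditioning on being polled, Leila is BB with probability 1/3, Bb with probability 2/3.
Tariq is a polled offspring of Pavel (Bb) × Beatrice (Bb), whose cross gives 1/4 BB : 1/2 Bb : 1/4 bb; conditioning on being polled, Tariq is BB with probability 1/3, Bb with probability 2/3.
Summing over parental genotype combinations, P(offspring is horned) = 4/9·1/4 = 1/9.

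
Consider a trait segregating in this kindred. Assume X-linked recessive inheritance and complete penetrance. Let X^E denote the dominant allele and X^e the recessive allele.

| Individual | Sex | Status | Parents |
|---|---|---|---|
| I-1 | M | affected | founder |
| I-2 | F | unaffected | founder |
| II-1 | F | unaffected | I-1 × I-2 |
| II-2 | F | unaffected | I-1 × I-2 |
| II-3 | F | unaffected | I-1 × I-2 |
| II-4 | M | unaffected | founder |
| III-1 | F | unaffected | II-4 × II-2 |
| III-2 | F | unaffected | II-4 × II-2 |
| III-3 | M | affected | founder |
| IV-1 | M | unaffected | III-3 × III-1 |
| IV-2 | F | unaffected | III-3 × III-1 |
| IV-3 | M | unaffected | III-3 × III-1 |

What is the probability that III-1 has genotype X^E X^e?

II-4 is unaffected, so II-4 is X^E Y.
II-2 is unaffected so carries E and received e from I-1 (X^e Y), so II-2 is X^E X^e.
Their cross gives offspring ratios 1/2 X^E X^E : 1/2 X^E X^e. Conditioning on III-1 being unaffected, P(X^E X^e) = 1/2 / 1 = 1/2 before taking III-1's own offspring into account.
III-3 is affected, so III-3 is X^e Y.
Now use III-1's offspring. Probability of each recorded status — unaffected son IV-1: 1/2 if III-1 is X^E X^e, 1 if X^E X^E; unaffected daughter IV-2: 1/2 if III-1 is X^E X^e, 1 if X^E X^E; unaffected son IV-3: 1/2 if III-1 is X^E X^e, 1 if X^E X^E.
Bayes: P(X^E X^e) = 1/2·1/8 / (1/2·1/8 + 1/2·1) = 1/9.

1/9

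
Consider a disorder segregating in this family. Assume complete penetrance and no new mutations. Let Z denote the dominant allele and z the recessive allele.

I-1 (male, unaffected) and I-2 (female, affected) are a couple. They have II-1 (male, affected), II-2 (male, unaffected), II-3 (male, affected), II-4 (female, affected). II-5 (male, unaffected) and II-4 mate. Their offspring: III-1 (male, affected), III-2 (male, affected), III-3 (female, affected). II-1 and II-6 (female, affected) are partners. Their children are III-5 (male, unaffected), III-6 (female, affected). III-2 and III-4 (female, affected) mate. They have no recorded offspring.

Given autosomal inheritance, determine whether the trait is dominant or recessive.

dominant

II-1 and II-6 are both affected yet have an unaffected child III-5. Under a recessive model two affected parents are homozygous and every child would be affected, so the trait cannot be recessive.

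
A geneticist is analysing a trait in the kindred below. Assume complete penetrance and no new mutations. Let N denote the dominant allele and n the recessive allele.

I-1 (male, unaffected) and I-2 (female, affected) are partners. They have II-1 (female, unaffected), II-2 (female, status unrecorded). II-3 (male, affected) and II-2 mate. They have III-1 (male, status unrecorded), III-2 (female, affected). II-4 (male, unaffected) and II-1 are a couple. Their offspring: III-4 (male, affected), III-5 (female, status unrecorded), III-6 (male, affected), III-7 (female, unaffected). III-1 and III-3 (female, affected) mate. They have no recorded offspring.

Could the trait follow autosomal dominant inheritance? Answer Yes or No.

Under autosomal dominant, III-4 (affected, male) cannot arise from II-4 (unaffected) × II-1 (unaffected).

No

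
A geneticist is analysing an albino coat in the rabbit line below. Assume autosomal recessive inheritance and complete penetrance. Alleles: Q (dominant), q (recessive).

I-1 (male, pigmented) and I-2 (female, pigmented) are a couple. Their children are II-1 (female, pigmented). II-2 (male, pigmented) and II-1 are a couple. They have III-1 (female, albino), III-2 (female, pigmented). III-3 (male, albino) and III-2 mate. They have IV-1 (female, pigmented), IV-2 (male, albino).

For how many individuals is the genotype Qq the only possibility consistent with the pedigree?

Obligate heterozygotes: II-1 is pigmented so carries Q and passed q to III-1 (qq), so II-1 is Qq; II-2 is pigmented so carries Q and passed q to III-1 (qq), so II-2 is Qq; III-2 is pigmented so carries Q and passed q to IV-2 (qq), so III-2 is Qq; IV-1 is pigmented so carries Q and received q from III-3 (qq), so IV-1 is Qq.
Every other individual is either homozygous by phenotype or has at least one consistent homozygous assignment, so the count is 4.

4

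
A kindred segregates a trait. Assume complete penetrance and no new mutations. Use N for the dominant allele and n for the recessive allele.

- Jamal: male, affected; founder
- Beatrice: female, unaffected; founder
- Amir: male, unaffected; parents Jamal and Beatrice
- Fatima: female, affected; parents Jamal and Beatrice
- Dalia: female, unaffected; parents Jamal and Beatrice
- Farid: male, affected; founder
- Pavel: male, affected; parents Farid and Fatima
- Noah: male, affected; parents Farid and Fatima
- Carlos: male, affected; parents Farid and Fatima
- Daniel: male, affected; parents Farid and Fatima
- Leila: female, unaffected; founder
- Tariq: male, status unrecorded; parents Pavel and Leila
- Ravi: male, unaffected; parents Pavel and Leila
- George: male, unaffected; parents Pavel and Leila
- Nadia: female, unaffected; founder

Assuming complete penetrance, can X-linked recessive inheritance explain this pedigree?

A consistent assignment under X-linked recessive exists: Jamal X^n Y, Beatrice X^N X^n, Amir X^N Y, Fatima X^n X^n, Dalia X^N X^n, Farid X^n Y, Pavel X^n Y, Noah X^n Y, Carlos X^n Y, Daniel X^n Y, Leila X^N X^N, Tariq X^N Y, Ravi X^N Y, George X^N Y, Nadia X^N X^N.
In this assignment every recorded phenotype matches its genotype and every non-founder's genotype is obtainable from its parents' genotypes, so the pedigree is consistent.

Yes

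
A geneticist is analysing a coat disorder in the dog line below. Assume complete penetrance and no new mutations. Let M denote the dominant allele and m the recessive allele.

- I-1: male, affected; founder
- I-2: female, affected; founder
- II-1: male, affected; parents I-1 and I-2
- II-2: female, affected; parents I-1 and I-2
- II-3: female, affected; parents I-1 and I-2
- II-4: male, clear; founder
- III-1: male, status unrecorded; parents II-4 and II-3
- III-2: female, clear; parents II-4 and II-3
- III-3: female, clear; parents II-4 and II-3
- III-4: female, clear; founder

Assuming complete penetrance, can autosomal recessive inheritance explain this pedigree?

Yes

A consistent assignment under autosomal recessive exists: I-1 mm, I-2 mm, II-1 mm, II-2 mm, II-3 mm, II-4 MM, III-1 Mm, III-2 Mm, III-3 Mm, III-4 MM.
In this assignment every recorded phenotype matches its genotype and every non-founder's genotype is obtainable from its parents' genotypes, so the pedigree is consistent.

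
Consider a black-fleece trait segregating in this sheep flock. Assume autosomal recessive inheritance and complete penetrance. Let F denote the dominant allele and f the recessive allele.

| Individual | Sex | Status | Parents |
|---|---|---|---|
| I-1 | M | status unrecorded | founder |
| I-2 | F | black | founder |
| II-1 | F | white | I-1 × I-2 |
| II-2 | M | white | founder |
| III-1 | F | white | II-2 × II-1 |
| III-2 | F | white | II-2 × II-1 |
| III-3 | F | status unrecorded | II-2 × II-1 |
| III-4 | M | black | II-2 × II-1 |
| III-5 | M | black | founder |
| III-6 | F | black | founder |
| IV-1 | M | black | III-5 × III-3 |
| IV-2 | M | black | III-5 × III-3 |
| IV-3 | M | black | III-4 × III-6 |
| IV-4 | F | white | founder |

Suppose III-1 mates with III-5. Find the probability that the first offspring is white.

2/3

II-2 is white so carries F and passed f to III-4 (ff), so II-2 is Ff.
II-1 is white so carries F and received f from I-2 (ff), so II-1 is Ff.
III-1 is a white offspring of II-2 (Ff) × II-1 (Ff), whose cross gives 1/4 FF : 1/2 Ff : 1/4 ff; conditioning on being white, III-1 is FF with probability 1/3, Ff with probability 2/3.
III-5 is black, so III-5 is ff.
Summing over parental genotype combinations, P(offspring is white) = 1/3·1 + 2/3·1/2 = 2/3.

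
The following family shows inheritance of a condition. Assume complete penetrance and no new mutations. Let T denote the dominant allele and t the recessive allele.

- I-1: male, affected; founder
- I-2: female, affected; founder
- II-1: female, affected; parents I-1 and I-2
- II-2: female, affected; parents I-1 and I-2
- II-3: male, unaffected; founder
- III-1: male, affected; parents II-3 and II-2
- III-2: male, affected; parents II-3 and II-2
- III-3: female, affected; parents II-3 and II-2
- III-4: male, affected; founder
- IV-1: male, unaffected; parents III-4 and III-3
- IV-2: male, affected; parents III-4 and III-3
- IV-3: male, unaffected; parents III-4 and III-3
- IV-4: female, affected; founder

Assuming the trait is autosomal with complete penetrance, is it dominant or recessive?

III-4 and III-3 are both affected yet have an unaffected child IV-1. Under a recessive model two affected parents are homozygous and every child would be affected, so the trait cannot be recessive.

dominant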